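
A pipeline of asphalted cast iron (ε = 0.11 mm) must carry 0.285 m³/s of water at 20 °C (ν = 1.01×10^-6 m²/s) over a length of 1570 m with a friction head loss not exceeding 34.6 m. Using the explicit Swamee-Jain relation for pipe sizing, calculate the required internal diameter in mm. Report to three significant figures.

Swamee-Jain (Type III): D = 0.66·[ε^1.25·(LQ²/(gh_f))^4.75 + ν·Q^9.4·(L/(gh_f))^5.2]^0.04
LQ²/(gh_f) = 0.3757; L/(gh_f) = 4.625
Term 1 = ε^1.25·(…)^4.75 = 1.08×10^-7; Term 2 = ν·Q^9.4·(…)^5.2 = 2.18×10^-8
D = 0.66·(1.08×10^-7 + 2.18×10^-8)^0.04 = 0.3500 m = 350 mm
Check: V = 2.96 m/s, Re = 1.03×10^6, f = 0.01587, h_f = 31.8 m ≈ 34.6 m ✓

D ≈ 350 mm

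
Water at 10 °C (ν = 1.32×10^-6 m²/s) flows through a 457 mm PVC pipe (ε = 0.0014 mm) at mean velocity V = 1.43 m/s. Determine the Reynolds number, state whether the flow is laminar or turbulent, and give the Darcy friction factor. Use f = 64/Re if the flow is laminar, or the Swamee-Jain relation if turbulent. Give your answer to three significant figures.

Re ≈ 4.95×10^5; turbulent; f ≈ 0.0132

Re = VD/ν = 1.430·0.457/1.32×10^-6 = 4.95×10^5
Re > 4000 → turbulent; ε/D = 3.06×10^-6
Swamee-Jain: f = 0.01316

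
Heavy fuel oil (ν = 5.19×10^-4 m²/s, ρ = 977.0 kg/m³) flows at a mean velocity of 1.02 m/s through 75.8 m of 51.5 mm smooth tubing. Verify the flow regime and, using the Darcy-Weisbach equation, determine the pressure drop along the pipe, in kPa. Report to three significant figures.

Re = VD/ν = 1.02·0.05150/5.19×10^-4 = 101 → laminar (Re < 2300)
f = 64/Re = 0.6323
h_f = f(L/D)V²/(2g) = 0.6323·(75.8/0.05150)·1.02²/(2·9.81) = 49.35 m
Δp = ρg·h_f = 977.0·9.81·49.35 = 473.0 kPa

Δp ≈ 473 kPa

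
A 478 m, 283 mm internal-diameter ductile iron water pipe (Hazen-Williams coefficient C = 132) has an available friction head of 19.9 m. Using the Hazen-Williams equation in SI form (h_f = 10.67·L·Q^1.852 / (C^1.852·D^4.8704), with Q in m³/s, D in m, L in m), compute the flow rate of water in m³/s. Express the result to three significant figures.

Q ≈ 0.239 m³/s

Rearranging: Q = [h_f·C^1.852·D^4.8704 / (10.67·L)]^(1/1.852)
Q = [19.9·132^1.852·0.283^4.8704 / (10.67·478)]^0.540 = 0.2389 m³/s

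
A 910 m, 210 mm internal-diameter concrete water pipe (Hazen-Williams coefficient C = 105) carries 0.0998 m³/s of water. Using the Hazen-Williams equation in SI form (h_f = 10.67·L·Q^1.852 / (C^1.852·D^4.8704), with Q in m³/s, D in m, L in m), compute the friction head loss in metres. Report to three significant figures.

h_f = 10.67·910·0.0998^1.852 / (105^1.852·0.210^4.8704) = 49.14 m

h_f ≈ 49.1 m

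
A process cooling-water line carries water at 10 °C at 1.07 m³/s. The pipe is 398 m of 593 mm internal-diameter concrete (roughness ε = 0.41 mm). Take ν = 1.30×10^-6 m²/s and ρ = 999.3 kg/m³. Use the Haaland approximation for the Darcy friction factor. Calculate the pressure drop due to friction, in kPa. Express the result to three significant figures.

Δp ≈ 91.7 kPa

V = 4Q/(πD²) = 4·1.07/(π·0.593²) = 3.874 m/s
Re = VD/ν = 3.874·0.593/1.30×10^-6 = 1.77×10^6 → turbulent
ε/D = 0.41/593 = 6.91×10^-4
Haaland: f = 0.01822
h_f = f(L/D)V²/(2g) = 0.01822·(398/0.593)·3.874²/(2·9.81) = 9.355 m
Δp = ρg·h_f = 999.3·9.81·9.355 = 91.71 kPa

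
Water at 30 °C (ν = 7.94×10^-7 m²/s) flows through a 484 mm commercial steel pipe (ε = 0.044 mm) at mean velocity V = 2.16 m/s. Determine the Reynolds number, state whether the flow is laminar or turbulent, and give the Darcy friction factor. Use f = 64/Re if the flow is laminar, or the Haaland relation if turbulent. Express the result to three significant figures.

Re = VD/ν = 2.160·0.484/7.94×10^-7 = 1.32×10^6
Re > 4000 → turbulent; ε/D = 9.09×10^-5
Haaland: f = 0.01291

Re ≈ 1.32×10^6; turbulent; f ≈ 0.0129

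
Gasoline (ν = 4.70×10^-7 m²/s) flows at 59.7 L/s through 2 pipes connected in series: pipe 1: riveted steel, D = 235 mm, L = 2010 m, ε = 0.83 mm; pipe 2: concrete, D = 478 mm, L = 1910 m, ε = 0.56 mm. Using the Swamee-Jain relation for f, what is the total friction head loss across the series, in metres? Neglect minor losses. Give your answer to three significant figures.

Pipe 1: V = 1.376 m/s, Re = 6.88×10^5, ε/D = 0.00353, f = 0.02767, h_1 = f(L/D)V²/2g = 22.85 m
Pipe 2: V = 0.3327 m/s, Re = 3.38×10^5, ε/D = 0.00117, f = 0.02133, h_2 = f(L/D)V²/2g = 0.4808 m
Series → Q common, losses add: H = Σh = 23.33 m

H ≈ 23.3 m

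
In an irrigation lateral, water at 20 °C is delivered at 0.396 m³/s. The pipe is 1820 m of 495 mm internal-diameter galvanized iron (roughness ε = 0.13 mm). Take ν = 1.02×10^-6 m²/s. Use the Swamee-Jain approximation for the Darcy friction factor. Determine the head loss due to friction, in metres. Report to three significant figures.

V = 4Q/(πD²) = 4·0.396/(π·0.495²) = 2.058 m/s
Re = VD/ν = 2.058·0.495/1.02×10^-6 = 9.99×10^5 → turbulent
ε/D = 0.13/495 = 2.63×10^-4
Swamee-Jain: f = 0.01541
h_f = f(L/D)V²/(2g) = 0.01541·(1820/0.495)·2.058²/(2·9.81) = 12.23 m

h_f ≈ 12.2 m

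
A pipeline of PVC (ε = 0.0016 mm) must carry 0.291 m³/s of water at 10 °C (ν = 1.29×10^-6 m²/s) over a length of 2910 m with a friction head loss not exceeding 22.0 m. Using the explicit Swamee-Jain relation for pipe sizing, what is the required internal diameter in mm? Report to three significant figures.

Swamee-Jain (Type III): D = 0.66·[ε^1.25·(LQ²/(gh_f))^4.75 + ν·Q^9.4·(L/(gh_f))^5.2]^0.04
LQ²/(gh_f) = 1.142; L/(gh_f) = 13.48
Term 1 = ε^1.25·(…)^4.75 = 1.07×10^-7; Term 2 = ν·Q^9.4·(…)^5.2 = 8.83×10^-6
D = 0.66·(1.07×10^-7 + 8.83×10^-6)^0.04 = 0.4146 m = 415 mm
Check: V = 2.16 m/s, Re = 6.93×10^5, f = 0.01244, h_f = 20.7 m ≈ 22.0 m ✓

D ≈ 415 mm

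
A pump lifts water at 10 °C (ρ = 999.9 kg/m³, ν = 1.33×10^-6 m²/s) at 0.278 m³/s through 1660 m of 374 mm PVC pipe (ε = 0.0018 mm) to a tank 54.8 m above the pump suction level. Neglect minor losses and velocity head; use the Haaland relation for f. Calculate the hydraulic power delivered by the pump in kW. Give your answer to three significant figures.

V = 4Q/(πD²) = 2.531 m/s; Re = 7.12×10^5; ε/D = 4.81×10^-6; f = 0.01234
h_f = f(L/D)V²/2g = 17.88 m
Total head H = z + h_f = 54.8 + 17.88 = 72.68 m
P_hyd = ρgQH = 999.9·9.81·0.278·72.68 = 198.2 kW

P_hyd ≈ 198 kW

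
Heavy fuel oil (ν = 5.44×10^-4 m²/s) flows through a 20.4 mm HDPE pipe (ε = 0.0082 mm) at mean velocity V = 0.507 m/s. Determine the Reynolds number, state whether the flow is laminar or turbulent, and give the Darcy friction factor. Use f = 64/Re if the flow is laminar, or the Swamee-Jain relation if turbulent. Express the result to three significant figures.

Re = VD/ν = 0.5070·0.0204/5.44×10^-4 = 19.0
Re < 2300 → laminar → f = 64/Re = 3.366

Re ≈ 19.0; laminar; f = 64/Re ≈ 3.37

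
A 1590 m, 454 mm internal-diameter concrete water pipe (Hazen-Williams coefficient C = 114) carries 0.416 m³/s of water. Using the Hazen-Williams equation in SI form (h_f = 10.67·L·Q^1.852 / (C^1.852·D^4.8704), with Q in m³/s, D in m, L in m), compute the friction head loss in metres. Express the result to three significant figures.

h_f ≈ 24.3 m

h_f = 10.67·1590·0.416^1.852 / (114^1.852·0.454^4.8704) = 24.27 m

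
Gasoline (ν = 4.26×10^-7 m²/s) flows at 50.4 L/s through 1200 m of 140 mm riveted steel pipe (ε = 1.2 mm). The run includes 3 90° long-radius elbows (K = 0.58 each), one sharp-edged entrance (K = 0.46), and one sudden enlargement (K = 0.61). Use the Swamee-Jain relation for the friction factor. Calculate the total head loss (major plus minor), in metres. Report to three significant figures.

V = 4Q/(πD²) = 3.274 m/s; V²/2g = 0.5463 m
Re = 1.08×10^6, ε/D = 0.00857 → f = 0.03611 (Swamee-Jain)
Major: h_f = f(L/D)·V²/2g = 0.03611·8571·0.5463 = 169.1 m
Minor: ΣK = 2.81; h_m = ΣK·V²/2g = 1.535 m
Total H_L = 169.1 + 1.535 = 170.6 m

H_L ≈ 171 m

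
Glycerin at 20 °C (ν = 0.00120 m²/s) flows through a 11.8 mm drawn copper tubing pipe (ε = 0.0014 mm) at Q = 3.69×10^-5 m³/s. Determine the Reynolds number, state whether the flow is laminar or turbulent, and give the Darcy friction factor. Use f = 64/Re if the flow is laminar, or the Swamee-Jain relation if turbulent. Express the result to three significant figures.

Re ≈ 3.32; laminar; f = 64/Re ≈ 19.3

V = 4Q/(πD²) = 0.3374 m/s
Re = VD/ν = 0.3374·0.0118/0.00120 = 3.32
Re < 2300 → laminar → f = 64/Re = 19.29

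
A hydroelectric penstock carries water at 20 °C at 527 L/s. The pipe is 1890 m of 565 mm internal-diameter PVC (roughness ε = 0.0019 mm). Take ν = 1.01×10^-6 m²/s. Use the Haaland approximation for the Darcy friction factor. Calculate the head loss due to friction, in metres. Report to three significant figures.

V = 4Q/(πD²) = 4·0.527/(π·0.565²) = 2.102 m/s
Re = VD/ν = 2.102·0.565/1.01×10^-6 = 1.18×10^6 → turbulent
ε/D = 0.0019/565 = 3.36×10^-6
Haaland: f = 0.01134
h_f = f(L/D)V²/(2g) = 0.01134·(1890/0.565)·2.102²/(2·9.81) = 8.542 m

h_f ≈ 8.54 m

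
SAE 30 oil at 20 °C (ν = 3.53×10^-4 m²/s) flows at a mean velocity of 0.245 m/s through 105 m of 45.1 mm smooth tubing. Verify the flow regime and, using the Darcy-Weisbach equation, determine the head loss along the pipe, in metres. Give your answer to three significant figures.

Re = VD/ν = 0.245·0.04510/3.53×10^-4 = 31.3 → laminar (Re < 2300)
f = 64/Re = 2.045
h_f = f(L/D)V²/(2g) = 2.045·(105/0.04510)·0.245²/(2·9.81) = 14.56 m

h_f ≈ 14.6 m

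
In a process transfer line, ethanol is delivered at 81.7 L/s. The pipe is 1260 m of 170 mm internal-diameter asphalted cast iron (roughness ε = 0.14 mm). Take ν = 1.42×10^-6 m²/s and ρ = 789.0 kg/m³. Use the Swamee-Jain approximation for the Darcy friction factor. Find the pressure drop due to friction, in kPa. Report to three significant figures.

Δp ≈ 745 kPa

V = 4Q/(πD²) = 4·0.0817/(π·0.170²) = 3.599 m/s
Re = VD/ν = 3.599·0.170/1.42×10^-6 = 4.31×10^5 → turbulent
ε/D = 0.14/170 = 8.24×10^-4
Swamee-Jain: f = 0.01965
h_f = f(L/D)V²/(2g) = 0.01965·(1260/0.170)·3.599²/(2·9.81) = 96.19 m
Δp = ρg·h_f = 789.0·9.81·96.19 = 744.5 kPa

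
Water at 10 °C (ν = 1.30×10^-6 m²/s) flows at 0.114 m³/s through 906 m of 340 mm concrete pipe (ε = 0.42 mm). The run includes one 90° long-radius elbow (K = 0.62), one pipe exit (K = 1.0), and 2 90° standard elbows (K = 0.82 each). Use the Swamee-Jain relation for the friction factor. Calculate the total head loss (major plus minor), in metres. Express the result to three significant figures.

V = 4Q/(πD²) = 1.256 m/s; V²/2g = 0.08036 m
Re = 3.28×10^5, ε/D = 0.00124 → f = 0.02160 (Swamee-Jain)
Major: h_f = f(L/D)·V²/2g = 0.02160·2665·0.08036 = 4.625 m
Minor: ΣK = 3.26; h_m = ΣK·V²/2g = 0.2620 m
Total H_L = 4.625 + 0.2620 = 4.887 m

H_L ≈ 4.89 m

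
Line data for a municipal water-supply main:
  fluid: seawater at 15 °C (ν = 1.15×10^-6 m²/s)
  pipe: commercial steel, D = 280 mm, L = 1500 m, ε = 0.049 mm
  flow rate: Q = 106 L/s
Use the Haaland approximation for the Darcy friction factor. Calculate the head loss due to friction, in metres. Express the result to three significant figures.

h_f ≈ 12.4 m

V = 4Q/(πD²) = 4·0.106/(π·0.280²) = 1.721 m/s
Re = VD/ν = 1.721·0.280/1.15×10^-6 = 4.19×10^5 → turbulent
ε/D = 0.049/280 = 1.75×10^-4
Haaland: f = 0.01530
h_f = f(L/D)V²/(2g) = 0.01530·(1500/0.280)·1.721²/(2·9.81) = 12.38 m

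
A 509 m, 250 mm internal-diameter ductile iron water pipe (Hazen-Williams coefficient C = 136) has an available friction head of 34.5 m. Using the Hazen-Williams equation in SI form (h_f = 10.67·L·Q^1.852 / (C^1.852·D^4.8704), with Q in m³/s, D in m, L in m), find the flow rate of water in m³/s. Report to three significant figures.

Q ≈ 0.231 m³/s

Rearranging: Q = [h_f·C^1.852·D^4.8704 / (10.67·L)]^(1/1.852)
Q = [34.5·136^1.852·0.250^4.8704 / (10.67·509)]^0.540 = 0.2312 m³/s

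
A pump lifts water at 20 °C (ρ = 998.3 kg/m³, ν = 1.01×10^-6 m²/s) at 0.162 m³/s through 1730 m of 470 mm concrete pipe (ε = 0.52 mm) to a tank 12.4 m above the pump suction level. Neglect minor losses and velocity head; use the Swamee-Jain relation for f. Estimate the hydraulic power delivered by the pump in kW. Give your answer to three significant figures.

V = 4Q/(πD²) = 0.9337 m/s; Re = 4.35×10^5; ε/D = 0.00111; f = 0.02089
h_f = f(L/D)V²/2g = 3.417 m
Total head H = z + h_f = 12.4 + 3.417 = 15.82 m
P_hyd = ρgQH = 998.3·9.81·0.162·15.82 = 25.09 kW

P_hyd ≈ 25.1 kW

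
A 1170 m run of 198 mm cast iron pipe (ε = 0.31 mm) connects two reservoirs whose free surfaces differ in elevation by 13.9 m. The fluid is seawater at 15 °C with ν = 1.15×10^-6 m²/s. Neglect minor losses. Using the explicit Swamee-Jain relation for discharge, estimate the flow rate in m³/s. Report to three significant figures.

Q ≈ 0.0438 m³/s

Swamee-Jain (Type II): Q = -0.965·√(gD⁵h_f/L)·ln[ε/(3.7D) + √(3.17ν²L/(gD³h_f))]
√(gD⁵h_f/L) = √(9.81·0.198⁵·13.9/1170) = 0.005955
ε/(3.7D) = 4.23×10^-4; √(3.17ν²L/(gD³h_f)) = 6.81×10^-5
Q = -0.965·0.005955·ln(4.912×10^-4) = 0.04378 m³/s
Check: V = 1.42 m/s, Re = 2.45×10^5, f = 0.02299, h_f = 14.0 m ≈ 13.9 m ✓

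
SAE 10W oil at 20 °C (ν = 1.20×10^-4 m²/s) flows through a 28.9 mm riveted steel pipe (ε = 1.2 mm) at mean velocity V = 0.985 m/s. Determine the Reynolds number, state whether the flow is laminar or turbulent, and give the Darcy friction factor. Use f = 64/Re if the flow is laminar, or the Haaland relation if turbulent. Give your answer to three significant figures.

Re ≈ 237; laminar; f = 64/Re ≈ 0.270

Re = VD/ν = 0.9850·0.0289/1.20×10^-4 = 237
Re < 2300 → laminar → f = 64/Re = 0.2698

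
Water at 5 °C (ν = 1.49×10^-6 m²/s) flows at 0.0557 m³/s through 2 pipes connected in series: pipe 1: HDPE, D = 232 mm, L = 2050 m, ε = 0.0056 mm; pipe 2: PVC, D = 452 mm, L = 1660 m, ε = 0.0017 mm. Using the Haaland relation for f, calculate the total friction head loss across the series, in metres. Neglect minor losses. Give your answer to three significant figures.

H ≈ 12.6 m

Pipe 1: V = 1.318 m/s, Re = 2.05×10^5, ε/D = 2.41×10^-5, f = 0.01558, h_1 = f(L/D)V²/2g = 12.18 m
Pipe 2: V = 0.3471 m/s, Re = 1.05×10^5, ε/D = 3.76×10^-6, f = 0.01765, h_2 = f(L/D)V²/2g = 0.3980 m
Series → Q common, losses add: H = Σh = 12.58 m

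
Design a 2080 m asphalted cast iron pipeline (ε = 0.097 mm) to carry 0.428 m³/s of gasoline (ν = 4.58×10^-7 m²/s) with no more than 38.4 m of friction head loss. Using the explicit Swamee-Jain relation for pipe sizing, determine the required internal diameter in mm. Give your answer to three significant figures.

D ≈ 418 mm

Swamee-Jain (Type III): D = 0.66·[ε^1.25·(LQ²/(gh_f))^4.75 + ν·Q^9.4·(L/(gh_f))^5.2]^0.04
LQ²/(gh_f) = 1.011; L/(gh_f) = 5.522
Term 1 = ε^1.25·(…)^4.75 = 1.02×10^-5; Term 2 = ν·Q^9.4·(…)^5.2 = 1.14×10^-6
D = 0.66·(1.02×10^-5 + 1.14×10^-6)^0.04 = 0.4185 m = 418 mm
Check: V = 3.11 m/s, Re = 2.84×10^6, f = 0.01455, h_f = 35.7 m ≈ 38.4 m ✓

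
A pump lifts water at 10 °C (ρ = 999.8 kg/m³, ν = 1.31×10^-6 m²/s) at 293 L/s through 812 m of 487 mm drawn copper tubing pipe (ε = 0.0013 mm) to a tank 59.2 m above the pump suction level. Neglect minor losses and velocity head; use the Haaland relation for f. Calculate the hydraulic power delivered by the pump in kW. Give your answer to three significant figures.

P_hyd ≈ 178 kW

V = 4Q/(πD²) = 1.573 m/s; Re = 5.85×10^5; ε/D = 2.67×10^-6; f = 0.01274
h_f = f(L/D)V²/2g = 2.678 m
Total head H = z + h_f = 59.2 + 2.678 = 61.88 m
P_hyd = ρgQH = 999.8·9.81·0.293·61.88 = 177.8 kW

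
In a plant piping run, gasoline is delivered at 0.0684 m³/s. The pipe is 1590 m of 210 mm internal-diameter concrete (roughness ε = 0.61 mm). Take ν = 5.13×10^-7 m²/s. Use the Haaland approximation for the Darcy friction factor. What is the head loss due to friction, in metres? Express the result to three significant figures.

h_f ≈ 39.3 m

V = 4Q/(πD²) = 4·0.0684/(π·0.210²) = 1.975 m/s
Re = VD/ν = 1.975·0.210/5.13×10^-7 = 8.08×10^5 → turbulent
ε/D = 0.61/210 = 0.00290
Haaland: f = 0.02614
h_f = f(L/D)V²/(2g) = 0.02614·(1590/0.210)·1.975²/(2·9.81) = 39.34 m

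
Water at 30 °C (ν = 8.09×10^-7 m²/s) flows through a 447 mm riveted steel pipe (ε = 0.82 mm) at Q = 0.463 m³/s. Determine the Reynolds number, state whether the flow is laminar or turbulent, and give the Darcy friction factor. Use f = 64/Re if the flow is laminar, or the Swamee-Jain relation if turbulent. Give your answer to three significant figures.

Re ≈ 1.63×10^6; turbulent; f ≈ 0.0231

V = 4Q/(πD²) = 2.950 m/s
Re = VD/ν = 2.950·0.447/8.09×10^-7 = 1.63×10^6
Re > 4000 → turbulent; ε/D = 0.00183
Swamee-Jain: f = 0.02307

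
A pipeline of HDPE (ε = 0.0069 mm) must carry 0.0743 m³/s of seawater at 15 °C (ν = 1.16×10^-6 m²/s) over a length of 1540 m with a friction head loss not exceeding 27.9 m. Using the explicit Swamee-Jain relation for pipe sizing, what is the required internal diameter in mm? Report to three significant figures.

Swamee-Jain (Type III): D = 0.66·[ε^1.25·(LQ²/(gh_f))^4.75 + ν·Q^9.4·(L/(gh_f))^5.2]^0.04
LQ²/(gh_f) = 0.03106; L/(gh_f) = 5.627
Term 1 = ε^1.25·(…)^4.75 = 2.44×10^-14; Term 2 = ν·Q^9.4·(…)^5.2 = 2.25×10^-13
D = 0.66·(2.44×10^-14 + 2.25×10^-13)^0.04 = 0.2068 m = 207 mm
Check: V = 2.21 m/s, Re = 3.94×10^5, f = 0.01411, h_f = 26.2 m ≈ 27.9 m ✓

D ≈ 207 mm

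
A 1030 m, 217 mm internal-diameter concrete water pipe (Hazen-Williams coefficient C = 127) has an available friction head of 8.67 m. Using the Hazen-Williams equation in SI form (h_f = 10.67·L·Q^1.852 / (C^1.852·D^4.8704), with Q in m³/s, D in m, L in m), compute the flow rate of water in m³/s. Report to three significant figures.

Rearranging: Q = [h_f·C^1.852·D^4.8704 / (10.67·L)]^(1/1.852)
Q = [8.67·127^1.852·0.217^4.8704 / (10.67·1030)]^0.540 = 0.04823 m³/s

Q ≈ 0.0482 m³/s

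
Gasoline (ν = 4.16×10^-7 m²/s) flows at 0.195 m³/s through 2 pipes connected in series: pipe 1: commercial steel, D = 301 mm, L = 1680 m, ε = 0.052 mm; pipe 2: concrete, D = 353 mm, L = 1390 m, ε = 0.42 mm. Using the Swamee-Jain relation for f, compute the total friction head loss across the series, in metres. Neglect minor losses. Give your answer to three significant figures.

Pipe 1: V = 2.740 m/s, Re = 1.98×10^6, ε/D = 1.73×10^-4, f = 0.01398, h_1 = f(L/D)V²/2g = 29.86 m
Pipe 2: V = 1.992 m/s, Re = 1.69×10^6, ε/D = 0.00119, f = 0.02072, h_2 = f(L/D)V²/2g = 16.51 m
Series → Q common, losses add: H = Σh = 46.37 m

H ≈ 46.4 m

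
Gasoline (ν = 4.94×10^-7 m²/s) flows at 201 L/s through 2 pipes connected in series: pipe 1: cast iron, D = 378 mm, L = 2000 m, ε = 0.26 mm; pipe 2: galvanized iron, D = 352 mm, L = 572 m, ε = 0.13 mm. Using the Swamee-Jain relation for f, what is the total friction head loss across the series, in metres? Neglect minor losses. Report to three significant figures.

Pipe 1: V = 1.791 m/s, Re = 1.37×10^6, ε/D = 6.88×10^-4, f = 0.01834, h_1 = f(L/D)V²/2g = 15.86 m
Pipe 2: V = 2.065 m/s, Re = 1.47×10^6, ε/D = 3.69×10^-4, f = 0.01614, h_2 = f(L/D)V²/2g = 5.703 m
Series → Q common, losses add: H = Σh = 21.57 m

H ≈ 21.6 m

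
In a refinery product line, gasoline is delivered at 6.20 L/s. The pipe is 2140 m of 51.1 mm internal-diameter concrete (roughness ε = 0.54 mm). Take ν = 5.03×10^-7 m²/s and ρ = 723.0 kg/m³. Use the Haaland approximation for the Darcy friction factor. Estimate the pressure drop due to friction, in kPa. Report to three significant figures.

V = 4Q/(πD²) = 4·0.00620/(π·0.0511²) = 3.023 m/s
Re = VD/ν = 3.023·0.0511/5.03×10^-7 = 3.07×10^5 → turbulent
ε/D = 0.54/51.1 = 0.0106
Haaland: f = 0.03888
h_f = f(L/D)V²/(2g) = 0.03888·(2140/0.0511)·3.023²/(2·9.81) = 758.4 m
Δp = ρg·h_f = 723.0·9.81·758.4 = 5379 kPa

Δp ≈ 5380 kPa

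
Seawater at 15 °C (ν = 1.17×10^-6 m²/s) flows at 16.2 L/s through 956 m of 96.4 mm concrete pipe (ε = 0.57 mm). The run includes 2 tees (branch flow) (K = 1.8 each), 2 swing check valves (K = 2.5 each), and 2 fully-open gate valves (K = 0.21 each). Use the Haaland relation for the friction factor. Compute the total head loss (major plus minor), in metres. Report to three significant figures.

H_L ≈ 83.1 m

V = 4Q/(πD²) = 2.220 m/s; V²/2g = 0.2511 m
Re = 1.83×10^5, ε/D = 0.00591 → f = 0.03246 (Haaland)
Major: h_f = f(L/D)·V²/2g = 0.03246·9917·0.2511 = 80.82 m
Minor: ΣK = 9.02; h_m = ΣK·V²/2g = 2.265 m
Total H_L = 80.82 + 2.265 = 83.09 m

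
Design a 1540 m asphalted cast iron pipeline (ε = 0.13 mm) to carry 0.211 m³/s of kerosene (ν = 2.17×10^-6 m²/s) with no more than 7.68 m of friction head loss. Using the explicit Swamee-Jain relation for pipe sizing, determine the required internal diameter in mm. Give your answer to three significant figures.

Swamee-Jain (Type III): D = 0.66·[ε^1.25·(LQ²/(gh_f))^4.75 + ν·Q^9.4·(L/(gh_f))^5.2]^0.04
LQ²/(gh_f) = 0.9100; L/(gh_f) = 20.44
Term 1 = ε^1.25·(…)^4.75 = 8.87×10^-6; Term 2 = ν·Q^9.4·(…)^5.2 = 6.30×10^-6
D = 0.66·(8.87×10^-6 + 6.30×10^-6)^0.04 = 0.4234 m = 423 mm
Check: V = 1.50 m/s, Re = 2.92×10^5, f = 0.01715, h_f = 7.14 m ≈ 7.68 m ✓

D ≈ 423 mm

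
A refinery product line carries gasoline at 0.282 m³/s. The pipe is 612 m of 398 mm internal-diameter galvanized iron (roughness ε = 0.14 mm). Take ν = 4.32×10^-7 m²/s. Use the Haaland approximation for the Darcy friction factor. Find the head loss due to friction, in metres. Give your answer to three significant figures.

h_f ≈ 6.35 m

V = 4Q/(πD²) = 4·0.282/(π·0.398²) = 2.267 m/s
Re = VD/ν = 2.267·0.398/4.32×10^-7 = 2.09×10^6 → turbulent
ε/D = 0.14/398 = 3.52×10^-4
Haaland: f = 0.01577
h_f = f(L/D)V²/(2g) = 0.01577·(612/0.398)·2.267²/(2·9.81) = 6.349 m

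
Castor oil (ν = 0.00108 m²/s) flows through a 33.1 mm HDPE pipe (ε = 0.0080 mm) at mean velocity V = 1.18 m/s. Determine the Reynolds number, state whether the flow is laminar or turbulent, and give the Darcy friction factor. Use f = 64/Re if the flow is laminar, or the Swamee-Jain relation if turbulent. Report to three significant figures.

Re ≈ 36.2; laminar; f = 64/Re ≈ 1.77

Re = VD/ν = 1.180·0.0331/0.00108 = 36.2
Re < 2300 → laminar → f = 64/Re = 1.770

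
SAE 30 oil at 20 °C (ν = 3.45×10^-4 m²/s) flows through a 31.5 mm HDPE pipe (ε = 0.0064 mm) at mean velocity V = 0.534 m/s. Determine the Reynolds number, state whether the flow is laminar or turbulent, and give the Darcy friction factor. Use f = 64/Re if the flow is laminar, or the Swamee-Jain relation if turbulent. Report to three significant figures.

Re = VD/ν = 0.5340·0.0315/3.45×10^-4 = 48.8
Re < 2300 → laminar → f = 64/Re = 1.313

Re ≈ 48.8; laminar; f = 64/Re ≈ 1.31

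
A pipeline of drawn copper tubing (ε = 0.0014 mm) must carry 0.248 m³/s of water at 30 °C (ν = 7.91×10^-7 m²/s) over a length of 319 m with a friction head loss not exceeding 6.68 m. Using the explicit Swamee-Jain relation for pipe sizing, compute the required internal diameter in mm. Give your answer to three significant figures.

D ≈ 310 mm

Swamee-Jain (Type III): D = 0.66·[ε^1.25·(LQ²/(gh_f))^4.75 + ν·Q^9.4·(L/(gh_f))^5.2]^0.04
LQ²/(gh_f) = 0.2994; L/(gh_f) = 4.868
Term 1 = ε^1.25·(…)^4.75 = 1.57×10^-10; Term 2 = ν·Q^9.4·(…)^5.2 = 6.03×10^-9
D = 0.66·(1.57×10^-10 + 6.03×10^-9)^0.04 = 0.3099 m = 310 mm
Check: V = 3.29 m/s, Re = 1.29×10^6, f = 0.01126, h_f = 6.39 m ≈ 6.68 m ✓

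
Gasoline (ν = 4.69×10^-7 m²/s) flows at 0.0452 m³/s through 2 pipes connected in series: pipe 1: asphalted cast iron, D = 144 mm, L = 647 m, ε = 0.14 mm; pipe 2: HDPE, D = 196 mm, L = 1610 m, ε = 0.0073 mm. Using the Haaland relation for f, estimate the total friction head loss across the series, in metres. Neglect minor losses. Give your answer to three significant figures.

Pipe 1: V = 2.775 m/s, Re = 8.52×10^5, ε/D = 9.72×10^-4, f = 0.01986, h_1 = f(L/D)V²/2g = 35.03 m
Pipe 2: V = 1.498 m/s, Re = 6.26×10^5, ε/D = 3.72×10^-5, f = 0.01308, h_2 = f(L/D)V²/2g = 12.29 m
Series → Q common, losses add: H = Σh = 47.32 m

H ≈ 47.3 m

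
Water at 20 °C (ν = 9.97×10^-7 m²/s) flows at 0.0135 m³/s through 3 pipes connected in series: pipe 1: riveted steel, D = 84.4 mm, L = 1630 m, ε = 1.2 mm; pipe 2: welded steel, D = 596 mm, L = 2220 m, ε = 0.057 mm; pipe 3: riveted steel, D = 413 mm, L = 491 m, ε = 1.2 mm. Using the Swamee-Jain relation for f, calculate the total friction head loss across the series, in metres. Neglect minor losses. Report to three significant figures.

H ≈ 248 m

Pipe 1: V = 2.413 m/s, Re = 2.04×10^5, ε/D = 0.0142, f = 0.04323, h_1 = f(L/D)V²/2g = 247.8 m
Pipe 2: V = 0.04839 m/s, Re = 2.89×10^4, ε/D = 9.56×10^-5, f = 0.02387, h_2 = f(L/D)V²/2g = 0.01061 m
Pipe 3: V = 0.1008 m/s, Re = 4.17×10^4, ε/D = 0.00291, f = 0.02919, h_3 = f(L/D)V²/2g = 0.01796 m
Series → Q common, losses add: H = Σh = 247.8 m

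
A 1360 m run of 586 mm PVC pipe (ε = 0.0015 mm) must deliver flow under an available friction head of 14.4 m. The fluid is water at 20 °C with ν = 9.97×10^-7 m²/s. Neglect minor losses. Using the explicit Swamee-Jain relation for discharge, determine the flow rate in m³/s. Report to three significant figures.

Swamee-Jain (Type II): Q = -0.965·√(gD⁵h_f/L)·ln[ε/(3.7D) + √(3.17ν²L/(gD³h_f))]
√(gD⁵h_f/L) = √(9.81·0.586⁵·14.4/1360) = 0.08472
ε/(3.7D) = 6.92×10^-7; √(3.17ν²L/(gD³h_f)) = 1.23×10^-5
Q = -0.965·0.08472·ln(1.297×10^-5) = 0.9200 m³/s
Check: V = 3.41 m/s, Re = 2.00×10^6, f = 0.01046, h_f = 14.4 m ≈ 14.4 m ✓

Q ≈ 0.920 m³/s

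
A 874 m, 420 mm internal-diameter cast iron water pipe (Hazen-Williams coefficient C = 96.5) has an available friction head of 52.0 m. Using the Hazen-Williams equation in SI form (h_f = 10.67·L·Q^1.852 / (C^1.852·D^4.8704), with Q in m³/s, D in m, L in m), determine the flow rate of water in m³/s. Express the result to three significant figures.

Rearranging: Q = [h_f·C^1.852·D^4.8704 / (10.67·L)]^(1/1.852)
Q = [52.0·96.5^1.852·0.420^4.8704 / (10.67·874)]^0.540 = 0.5982 m³/s

Q ≈ 0.598 m³/s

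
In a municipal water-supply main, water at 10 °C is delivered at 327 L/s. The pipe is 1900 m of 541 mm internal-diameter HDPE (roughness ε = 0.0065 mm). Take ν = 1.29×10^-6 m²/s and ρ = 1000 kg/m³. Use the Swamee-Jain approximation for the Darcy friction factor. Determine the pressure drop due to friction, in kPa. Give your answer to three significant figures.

V = 4Q/(πD²) = 4·0.327/(π·0.541²) = 1.423 m/s
Re = VD/ν = 1.423·0.541/1.29×10^-6 = 5.97×10^5 → turbulent
ε/D = 0.0065/541 = 1.20×10^-5
Swamee-Jain: f = 0.01290
h_f = f(L/D)V²/(2g) = 0.01290·(1900/0.541)·1.423²/(2·9.81) = 4.673 m
Δp = ρg·h_f = 1000·9.81·4.673 = 45.84 kPa

Δp ≈ 45.8 kPa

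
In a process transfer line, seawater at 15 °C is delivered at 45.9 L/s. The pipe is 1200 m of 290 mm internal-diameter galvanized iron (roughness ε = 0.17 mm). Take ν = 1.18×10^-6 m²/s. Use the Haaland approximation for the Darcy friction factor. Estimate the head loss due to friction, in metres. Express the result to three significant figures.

h_f ≈ 1.97 m

V = 4Q/(πD²) = 4·0.0459/(π·0.290²) = 0.6949 m/s
Re = VD/ν = 0.6949·0.290/1.18×10^-6 = 1.71×10^5 → turbulent
ε/D = 0.17/290 = 5.86×10^-4
Haaland: f = 0.01933
h_f = f(L/D)V²/(2g) = 0.01933·(1200/0.290)·0.6949²/(2·9.81) = 1.968 m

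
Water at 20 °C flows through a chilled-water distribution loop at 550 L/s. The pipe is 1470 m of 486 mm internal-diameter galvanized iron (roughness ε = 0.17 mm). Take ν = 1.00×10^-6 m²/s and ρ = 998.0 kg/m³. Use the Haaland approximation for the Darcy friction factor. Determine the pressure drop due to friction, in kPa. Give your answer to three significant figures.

V = 4Q/(πD²) = 4·0.550/(π·0.486²) = 2.965 m/s
Re = VD/ν = 2.965·0.486/1.00×10^-6 = 1.44×10^6 → turbulent
ε/D = 0.17/486 = 3.50×10^-4
Haaland: f = 0.01587
h_f = f(L/D)V²/(2g) = 0.01587·(1470/0.486)·2.965²/(2·9.81) = 21.51 m
Δp = ρg·h_f = 998.0·9.81·21.51 = 210.5 kPa

Δp ≈ 211 kPa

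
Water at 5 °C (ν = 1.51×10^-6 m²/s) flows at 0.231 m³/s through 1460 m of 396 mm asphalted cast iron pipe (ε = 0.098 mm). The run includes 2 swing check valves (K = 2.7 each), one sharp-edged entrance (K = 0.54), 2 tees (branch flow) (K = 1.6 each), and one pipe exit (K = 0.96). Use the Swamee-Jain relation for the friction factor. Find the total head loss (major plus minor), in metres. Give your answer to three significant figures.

H_L ≈ 12.4 m

V = 4Q/(πD²) = 1.876 m/s; V²/2g = 0.1793 m
Re = 4.92×10^5, ε/D = 2.47×10^-4 → f = 0.01596 (Swamee-Jain)
Major: h_f = f(L/D)·V²/2g = 0.01596·3687·0.1793 = 10.55 m
Minor: ΣK = 10.1; h_m = ΣK·V²/2g = 1.811 m
Total H_L = 10.55 + 1.811 = 12.36 m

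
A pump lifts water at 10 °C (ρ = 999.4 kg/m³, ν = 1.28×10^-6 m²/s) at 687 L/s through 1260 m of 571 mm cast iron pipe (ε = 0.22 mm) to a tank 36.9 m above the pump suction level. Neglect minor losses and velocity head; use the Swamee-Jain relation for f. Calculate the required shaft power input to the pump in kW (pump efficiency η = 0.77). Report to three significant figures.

P_shaft ≈ 439 kW

V = 4Q/(πD²) = 2.683 m/s; Re = 1.20×10^6; ε/D = 3.85×10^-4; f = 0.01637
h_f = f(L/D)V²/2g = 13.25 m
Total head H = z + h_f = 36.9 + 13.25 = 50.15 m
P_hyd = ρgQH = 999.4·9.81·0.687·50.15 = 337.8 kW
P_shaft = P_hyd/η = 337.8/0.77 = 438.7 kW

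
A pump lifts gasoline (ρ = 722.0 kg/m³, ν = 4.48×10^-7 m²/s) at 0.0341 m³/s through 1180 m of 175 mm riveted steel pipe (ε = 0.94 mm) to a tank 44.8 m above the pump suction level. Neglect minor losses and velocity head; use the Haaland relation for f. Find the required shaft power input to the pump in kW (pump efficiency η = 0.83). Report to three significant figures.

P_shaft ≈ 19.3 kW

V = 4Q/(πD²) = 1.418 m/s; Re = 5.54×10^5; ε/D = 0.00537; f = 0.03125
h_f = f(L/D)V²/2g = 21.59 m
Total head H = z + h_f = 44.8 + 21.59 = 66.39 m
P_hyd = ρgQH = 722.0·9.81·0.0341·66.39 = 16.03 kW
P_shaft = P_hyd/η = 16.03/0.83 = 19.32 kW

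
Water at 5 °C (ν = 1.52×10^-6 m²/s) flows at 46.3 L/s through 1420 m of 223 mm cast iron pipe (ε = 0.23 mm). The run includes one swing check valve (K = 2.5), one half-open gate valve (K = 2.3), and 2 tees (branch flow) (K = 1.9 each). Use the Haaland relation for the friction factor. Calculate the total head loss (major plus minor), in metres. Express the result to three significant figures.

V = 4Q/(πD²) = 1.185 m/s; V²/2g = 0.07162 m
Re = 1.74×10^5, ε/D = 0.00103 → f = 0.02120 (Haaland)
Major: h_f = f(L/D)·V²/2g = 0.02120·6368·0.07162 = 9.670 m
Minor: ΣK = 8.60; h_m = ΣK·V²/2g = 0.6160 m
Total H_L = 9.670 + 0.6160 = 10.29 m

H_L ≈ 10.3 m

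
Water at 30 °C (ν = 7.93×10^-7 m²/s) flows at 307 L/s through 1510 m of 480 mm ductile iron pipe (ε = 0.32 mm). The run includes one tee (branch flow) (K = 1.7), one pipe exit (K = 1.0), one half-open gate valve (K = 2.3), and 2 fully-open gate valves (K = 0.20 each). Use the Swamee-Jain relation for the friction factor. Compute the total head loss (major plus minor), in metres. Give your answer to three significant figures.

H_L ≈ 9.25 m

V = 4Q/(πD²) = 1.697 m/s; V²/2g = 0.1467 m
Re = 1.03×10^6, ε/D = 6.67×10^-4 → f = 0.01832 (Swamee-Jain)
Major: h_f = f(L/D)·V²/2g = 0.01832·3146·0.1467 = 8.457 m
Minor: ΣK = 5.40; h_m = ΣK·V²/2g = 0.7922 m
Total H_L = 8.457 + 0.7922 = 9.249 m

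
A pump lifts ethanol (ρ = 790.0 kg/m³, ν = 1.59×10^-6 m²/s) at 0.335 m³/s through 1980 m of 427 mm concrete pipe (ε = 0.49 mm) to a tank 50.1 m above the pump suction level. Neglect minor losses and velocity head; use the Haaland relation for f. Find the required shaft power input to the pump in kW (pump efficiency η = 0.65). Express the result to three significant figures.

P_shaft ≈ 307 kW

V = 4Q/(πD²) = 2.339 m/s; Re = 6.28×10^5; ε/D = 0.00115; f = 0.02073
h_f = f(L/D)V²/2g = 26.81 m
Total head H = z + h_f = 50.1 + 26.81 = 76.91 m
P_hyd = ρgQH = 790.0·9.81·0.335·76.91 = 199.7 kW
P_shaft = P_hyd/η = 199.7/0.65 = 307.2 kW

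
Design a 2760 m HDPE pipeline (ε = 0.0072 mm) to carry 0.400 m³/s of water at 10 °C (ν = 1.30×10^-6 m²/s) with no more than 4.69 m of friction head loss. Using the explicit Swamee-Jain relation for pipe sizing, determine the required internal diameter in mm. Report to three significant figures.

Swamee-Jain (Type III): D = 0.66·[ε^1.25·(LQ²/(gh_f))^4.75 + ν·Q^9.4·(L/(gh_f))^5.2]^0.04
LQ²/(gh_f) = 9.598; L/(gh_f) = 59.99
Term 1 = ε^1.25·(…)^4.75 = 0.0173; Term 2 = ν·Q^9.4·(…)^5.2 = 0.416
D = 0.66·(0.0173 + 0.416)^0.04 = 0.6383 m = 638 mm
Check: V = 1.25 m/s, Re = 6.14×10^5, f = 0.01283, h_f = 4.42 m ≈ 4.69 m ✓

D ≈ 638 mm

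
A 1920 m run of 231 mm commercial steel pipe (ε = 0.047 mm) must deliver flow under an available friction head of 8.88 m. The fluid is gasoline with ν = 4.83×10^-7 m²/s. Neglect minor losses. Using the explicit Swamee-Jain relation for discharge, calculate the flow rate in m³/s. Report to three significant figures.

Swamee-Jain (Type II): Q = -0.965·√(gD⁵h_f/L)·ln[ε/(3.7D) + √(3.17ν²L/(gD³h_f))]
√(gD⁵h_f/L) = √(9.81·0.231⁵·8.88/1920) = 0.005463
ε/(3.7D) = 5.50×10^-5; √(3.17ν²L/(gD³h_f)) = 3.64×10^-5
Q = -0.965·0.005463·ln(9.135×10^-5) = 0.04903 m³/s
Check: V = 1.17 m/s, Re = 5.60×10^5, f = 0.01540, h_f = 8.93 m ≈ 8.88 m ✓

Q ≈ 0.0490 m³/s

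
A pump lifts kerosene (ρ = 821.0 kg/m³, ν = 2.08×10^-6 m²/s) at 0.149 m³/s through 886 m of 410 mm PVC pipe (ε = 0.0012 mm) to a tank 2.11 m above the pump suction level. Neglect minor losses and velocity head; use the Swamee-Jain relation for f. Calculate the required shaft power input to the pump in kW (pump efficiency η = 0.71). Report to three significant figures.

V = 4Q/(πD²) = 1.129 m/s; Re = 2.22×10^5; ε/D = 2.93×10^-6; f = 0.01524
h_f = f(L/D)V²/2g = 2.138 m
Total head H = z + h_f = 2.11 + 2.138 = 4.248 m
P_hyd = ρgQH = 821.0·9.81·0.149·4.248 = 5.098 kW
P_shaft = P_hyd/η = 5.098/0.71 = 7.181 kW

P_shaft ≈ 7.18 kW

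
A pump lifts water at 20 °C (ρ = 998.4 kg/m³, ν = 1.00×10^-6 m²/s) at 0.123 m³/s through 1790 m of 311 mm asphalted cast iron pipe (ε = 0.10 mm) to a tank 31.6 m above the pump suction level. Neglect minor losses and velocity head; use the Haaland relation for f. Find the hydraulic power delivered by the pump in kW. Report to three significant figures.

P_hyd ≈ 53.2 kW

V = 4Q/(πD²) = 1.619 m/s; Re = 5.04×10^5; ε/D = 3.22×10^-4; f = 0.01632
h_f = f(L/D)V²/2g = 12.55 m
Total head H = z + h_f = 31.6 + 12.55 = 44.15 m
P_hyd = ρgQH = 998.4·9.81·0.123·44.15 = 53.19 kW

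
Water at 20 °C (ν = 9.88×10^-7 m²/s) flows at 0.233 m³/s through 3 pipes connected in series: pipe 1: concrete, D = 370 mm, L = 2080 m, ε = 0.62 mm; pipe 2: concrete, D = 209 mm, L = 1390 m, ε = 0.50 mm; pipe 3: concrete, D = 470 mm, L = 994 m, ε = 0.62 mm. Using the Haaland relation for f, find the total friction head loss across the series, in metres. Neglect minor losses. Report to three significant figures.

H ≈ 421 m

Pipe 1: V = 2.167 m/s, Re = 8.12×10^5, ε/D = 0.00168, f = 0.02263, h_1 = f(L/D)V²/2g = 30.45 m
Pipe 2: V = 6.792 m/s, Re = 1.44×10^6, ε/D = 0.00239, f = 0.02473, h_2 = f(L/D)V²/2g = 386.6 m
Pipe 3: V = 1.343 m/s, Re = 6.39×10^5, ε/D = 0.00132, f = 0.02141, h_3 = f(L/D)V²/2g = 4.163 m
Series → Q common, losses add: H = Σh = 421.2 m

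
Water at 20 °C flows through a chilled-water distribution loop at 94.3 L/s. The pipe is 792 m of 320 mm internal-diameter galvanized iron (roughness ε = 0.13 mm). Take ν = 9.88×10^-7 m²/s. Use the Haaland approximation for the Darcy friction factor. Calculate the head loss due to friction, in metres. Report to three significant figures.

V = 4Q/(πD²) = 4·0.0943/(π·0.320²) = 1.173 m/s
Re = VD/ν = 1.173·0.320/9.88×10^-7 = 3.80×10^5 → turbulent
ε/D = 0.13/320 = 4.06×10^-4
Haaland: f = 0.01722
h_f = f(L/D)V²/(2g) = 0.01722·(792/0.320)·1.173²/(2·9.81) = 2.987 m

h_f ≈ 2.99 m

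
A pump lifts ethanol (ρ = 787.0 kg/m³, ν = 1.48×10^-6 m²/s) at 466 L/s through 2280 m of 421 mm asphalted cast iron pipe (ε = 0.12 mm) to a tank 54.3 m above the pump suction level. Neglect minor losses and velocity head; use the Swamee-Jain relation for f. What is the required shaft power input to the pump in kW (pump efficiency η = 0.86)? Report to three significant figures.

V = 4Q/(πD²) = 3.348 m/s; Re = 9.52×10^5; ε/D = 2.85×10^-4; f = 0.01566
h_f = f(L/D)V²/2g = 48.43 m
Total head H = z + h_f = 54.3 + 48.43 = 102.7 m
P_hyd = ρgQH = 787.0·9.81·0.466·102.7 = 369.6 kW
P_shaft = P_hyd/η = 369.6/0.86 = 429.8 kW

P_shaft ≈ 430 kW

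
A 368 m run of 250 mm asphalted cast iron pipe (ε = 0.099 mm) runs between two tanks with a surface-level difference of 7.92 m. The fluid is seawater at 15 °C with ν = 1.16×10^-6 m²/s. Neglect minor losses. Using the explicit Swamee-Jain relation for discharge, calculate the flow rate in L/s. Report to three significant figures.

Q ≈ 123 L/s

Swamee-Jain (Type II): Q = -0.965·√(gD⁵h_f/L)·ln[ε/(3.7D) + √(3.17ν²L/(gD³h_f))]
√(gD⁵h_f/L) = √(9.81·0.250⁵·7.92/368) = 0.01436
ε/(3.7D) = 1.07×10^-4; √(3.17ν²L/(gD³h_f)) = 3.60×10^-5
Q = -0.965·0.01436·ln(1.430×10^-4) = 0.1227 m³/s
Check: V = 2.50 m/s, Re = 5.39×10^5, f = 0.01702, h_f = 7.97 m ≈ 7.92 m ✓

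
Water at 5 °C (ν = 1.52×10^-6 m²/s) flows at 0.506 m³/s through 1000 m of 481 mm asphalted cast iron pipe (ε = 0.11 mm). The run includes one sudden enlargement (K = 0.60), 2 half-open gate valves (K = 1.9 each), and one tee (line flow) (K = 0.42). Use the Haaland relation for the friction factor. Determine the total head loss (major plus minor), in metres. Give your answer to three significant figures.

V = 4Q/(πD²) = 2.785 m/s; V²/2g = 0.3952 m
Re = 8.81×10^5, ε/D = 2.29×10^-4 → f = 0.01500 (Haaland)
Major: h_f = f(L/D)·V²/2g = 0.01500·2079·0.3952 = 12.33 m
Minor: ΣK = 4.82; h_m = ΣK·V²/2g = 1.905 m
Total H_L = 12.33 + 1.905 = 14.23 m

H_L ≈ 14.2 m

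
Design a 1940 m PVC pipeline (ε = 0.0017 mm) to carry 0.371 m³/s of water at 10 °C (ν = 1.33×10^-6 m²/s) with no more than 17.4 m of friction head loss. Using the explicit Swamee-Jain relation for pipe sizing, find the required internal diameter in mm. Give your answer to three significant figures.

D ≈ 439 mm

Swamee-Jain (Type III): D = 0.66·[ε^1.25·(LQ²/(gh_f))^4.75 + ν·Q^9.4·(L/(gh_f))^5.2]^0.04
LQ²/(gh_f) = 1.564; L/(gh_f) = 11.37
Term 1 = ε^1.25·(…)^4.75 = 5.14×10^-7; Term 2 = ν·Q^9.4·(…)^5.2 = 3.67×10^-5
D = 0.66·(5.14×10^-7 + 3.67×10^-5)^0.04 = 0.4389 m = 439 mm
Check: V = 2.45 m/s, Re = 8.09×10^5, f = 0.01212, h_f = 16.4 m ≈ 17.4 m ✓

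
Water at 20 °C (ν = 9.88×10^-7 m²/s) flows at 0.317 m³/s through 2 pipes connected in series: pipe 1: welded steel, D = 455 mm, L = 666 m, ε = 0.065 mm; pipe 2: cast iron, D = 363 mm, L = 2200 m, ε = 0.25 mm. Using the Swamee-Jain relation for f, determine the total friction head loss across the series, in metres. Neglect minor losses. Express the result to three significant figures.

H ≈ 57.4 m

Pipe 1: V = 1.950 m/s, Re = 8.98×10^5, ε/D = 1.43×10^-4, f = 0.01420, h_1 = f(L/D)V²/2g = 4.028 m
Pipe 2: V = 3.063 m/s, Re = 1.13×10^6, ε/D = 6.89×10^-4, f = 0.01841, h_2 = f(L/D)V²/2g = 53.37 m
Series → Q common, losses add: H = Σh = 57.39 m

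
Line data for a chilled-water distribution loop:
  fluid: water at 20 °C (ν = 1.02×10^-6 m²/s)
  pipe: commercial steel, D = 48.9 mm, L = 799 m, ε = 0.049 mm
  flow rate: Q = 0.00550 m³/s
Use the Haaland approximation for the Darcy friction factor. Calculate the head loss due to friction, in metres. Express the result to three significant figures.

h_f ≈ 153 m

V = 4Q/(πD²) = 4·0.00550/(π·0.0489²) = 2.929 m/s
Re = VD/ν = 2.929·0.0489/1.02×10^-6 = 1.40×10^5 → turbulent
ε/D = 0.049/48.9 = 0.00100
Haaland: f = 0.02139
h_f = f(L/D)V²/(2g) = 0.02139·(799/0.0489)·2.929²/(2·9.81) = 152.7 m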